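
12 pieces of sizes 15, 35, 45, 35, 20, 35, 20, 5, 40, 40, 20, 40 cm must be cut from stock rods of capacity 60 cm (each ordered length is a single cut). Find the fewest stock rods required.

Total = 45 + 40 + 40 + 40 + 35 + 35 + 35 + 20 + 20 + 20 + 15 + 5 = 350 cm.
Lower bound: ⌈350/60⌉ = 6 stock rods.
Also, 7 pieces each exceed 30 cm, and no two of those can share a stock rod, so at least 7 stock rods are needed.
A packing using 7 stock rods:
  stock rod 1: 45 + 15 = 60
  stock rod 2: 40 + 20 = 60
  stock rod 3: 40 + 20 = 60
  stock rod 4: 40 + 20 = 60
  stock rod 5: 35 + 5 = 40
  stock rod 6: 35 = 35
  stock rod 7: 35 = 35
This matches the lower bound, so 7 is optimal.

7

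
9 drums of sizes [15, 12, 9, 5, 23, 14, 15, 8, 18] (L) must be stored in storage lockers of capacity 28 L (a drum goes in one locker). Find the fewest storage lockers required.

Total = 23 + 18 + 15 + 15 + 14 + 12 + 9 + 8 + 5 = 119 L.
Lower bound: ⌈119/28⌉ = 5 storage lockers.
A packing using 5 storage lockers:
  locker 1: 23 + 5 = 28
  locker 2: 18 + 9 = 27
  locker 3: 15 + 12 = 27
  locker 4: 15 + 8 = 23
  locker 5: 14 = 14
This matches the lower bound, so 5 is optimal.

5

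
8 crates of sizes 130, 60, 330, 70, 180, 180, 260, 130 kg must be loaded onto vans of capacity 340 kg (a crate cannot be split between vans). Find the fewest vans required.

5

Total = 330 + 260 + 180 + 180 + 130 + 130 + 70 + 60 = 1340 kg.
Lower bound: ⌈1340/340⌉ = 4 vans.
A packing using 5 vans:
  van 1: 330 = 330
  van 2: 260 + 70 = 330
  van 3: 180 + 130 = 310
  van 4: 180 + 130 = 310
  van 5: 60 = 60
No arrangement into 4 vans stays within capacity, so 5 is optimal.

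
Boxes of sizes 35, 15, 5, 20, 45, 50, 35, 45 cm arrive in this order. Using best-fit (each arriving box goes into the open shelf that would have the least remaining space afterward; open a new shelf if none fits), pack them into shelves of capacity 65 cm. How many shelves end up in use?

  35 → shelf 1 (new)  [load 35/65]
  15 → shelf 1  [load 50/65]
  5 → shelf 1  [load 55/65]
  20 → shelf 2 (new)  [load 20/65]
  45 → shelf 2  [load 65/65]
  50 → shelf 3 (new)  [load 50/65]
  35 → shelf 4 (new)  [load 35/65]
  45 → shelf 5 (new)  [load 45/65]
5 shelves opened.

5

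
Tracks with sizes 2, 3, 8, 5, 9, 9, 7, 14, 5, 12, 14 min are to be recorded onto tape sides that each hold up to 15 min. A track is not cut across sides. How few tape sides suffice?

Total = 14 + 14 + 12 + 9 + 9 + 8 + 7 + 5 + 5 + 3 + 2 = 88 min.
Lower bound: ⌈88/15⌉ = 6 tape sides.
A packing using 7 tape sides:
  side 1: 14 = 14
  side 2: 14 = 14
  side 3: 12 + 3 = 15
  side 4: 9 + 5 = 14
  side 5: 9 + 5 = 14
  side 6: 8 + 7 = 15
  side 7: 2 = 2
No arrangement into 6 tape sides stays within capacity, so 7 is optimal.

7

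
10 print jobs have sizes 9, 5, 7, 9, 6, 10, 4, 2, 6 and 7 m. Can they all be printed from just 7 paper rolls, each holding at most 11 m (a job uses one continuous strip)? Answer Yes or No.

A valid assignment using 7 paper rolls:
  roll 1: 10 = 10
  roll 2: 9 + 2 = 11
  roll 3: 9 = 9
  roll 4: 7 + 4 = 11
  roll 5: 7 = 7
  roll 6: 6 + 5 = 11
  roll 7: 6 = 6
Every load is within 11 m, so 7 paper rolls suffice.

Yes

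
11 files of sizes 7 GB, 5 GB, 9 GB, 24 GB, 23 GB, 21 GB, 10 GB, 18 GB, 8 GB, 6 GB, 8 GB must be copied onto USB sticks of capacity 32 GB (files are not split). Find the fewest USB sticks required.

5

Total = 24 + 23 + 21 + 18 + 10 + 9 + 8 + 8 + 7 + 6 + 5 = 139 GB.
Lower bound: ⌈139/32⌉ = 5 USB sticks.
A packing using 5 USB sticks:
  USB stick 1: 24 + 8 = 32
  USB stick 2: 23 + 9 = 32
  USB stick 3: 21 + 10 = 31
  USB stick 4: 18 + 8 + 6 = 32
  USB stick 5: 7 + 5 = 12
This matches the lower bound, so 5 is optimal.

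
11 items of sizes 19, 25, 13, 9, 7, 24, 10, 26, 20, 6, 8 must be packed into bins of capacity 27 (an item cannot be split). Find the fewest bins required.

7

Total = 26 + 25 + 24 + 20 + 19 + 13 + 10 + 9 + 8 + 7 + 6 = 167.
Lower bound: ⌈167/27⌉ = 7 bins.
A packing using 7 bins:
  bin 1: 26 = 26
  bin 2: 25 = 25
  bin 3: 24 = 24
  bin 4: 20 + 7 = 27
  bin 5: 19 + 8 = 27
  bin 6: 13 + 10 = 23
  bin 7: 9 + 6 = 15
This matches the lower bound, so 7 is optimal.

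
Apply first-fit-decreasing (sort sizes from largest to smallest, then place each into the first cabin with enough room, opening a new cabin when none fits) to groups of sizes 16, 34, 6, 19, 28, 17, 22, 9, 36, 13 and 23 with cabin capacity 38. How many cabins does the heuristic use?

7

Sorted descending: 36, 34, 28, 23, 22, 19, 17, 16, 13, 9, 6.
  36 → cabin 1 (new)  [load 36/38]
  34 → cabin 2 (new)  [load 34/38]
  28 → cabin 3 (new)  [load 28/38]
  23 → cabin 4 (new)  [load 23/38]
  22 → cabin 5 (new)  [load 22/38]
  19 → cabin 6 (new)  [load 19/38]
  17 → cabin 6  [load 36/38]
  16 → cabin 5  [load 38/38]
  13 → cabin 4  [load 36/38]
  9 → cabin 3  [load 37/38]
  6 → cabin 7 (new)  [load 6/38]
7 cabins opened.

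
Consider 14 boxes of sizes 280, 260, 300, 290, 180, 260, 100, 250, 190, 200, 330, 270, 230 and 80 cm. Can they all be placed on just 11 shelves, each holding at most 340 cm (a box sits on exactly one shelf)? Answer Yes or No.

Total = 3220 cm; ⌈3220/340⌉ = 10.
12 boxes each exceed half the capacity and cannot share a shelf, forcing at least 12 shelves.
At least 12 shelves are required, but only 11 are allowed.

No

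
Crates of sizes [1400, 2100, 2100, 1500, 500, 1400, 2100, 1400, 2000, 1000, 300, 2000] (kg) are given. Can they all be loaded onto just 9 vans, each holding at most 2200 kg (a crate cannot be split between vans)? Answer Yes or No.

Total = 17800 kg; ⌈17800/2200⌉ = 9.
The bound of 9 does not rule out 9, but exhaustive search shows no assignment into 9 vans of capacity 2200 kg exists — the minimum is 10.

No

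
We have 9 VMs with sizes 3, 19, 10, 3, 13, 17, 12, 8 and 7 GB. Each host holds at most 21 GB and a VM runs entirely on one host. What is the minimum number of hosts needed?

Total = 19 + 17 + 13 + 12 + 10 + 8 + 7 + 3 + 3 = 92 GB.
Lower bound: ⌈92/21⌉ = 5 hosts.
A packing using 5 hosts:
  host 1: 19 = 19
  host 2: 17 + 3 = 20
  host 3: 13 + 8 = 21
  host 4: 12 + 7 = 19
  host 5: 10 + 3 = 13
This matches the lower bound, so 5 is optimal.

5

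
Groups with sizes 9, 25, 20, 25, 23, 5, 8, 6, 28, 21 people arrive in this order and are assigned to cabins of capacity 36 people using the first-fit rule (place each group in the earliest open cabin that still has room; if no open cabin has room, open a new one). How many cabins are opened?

6

  9 → cabin 1 (new)  [load 9/36]
  25 → cabin 1  [load 34/36]
  20 → cabin 2 (new)  [load 20/36]
  25 → cabin 3 (new)  [load 25/36]
  23 → cabin 4 (new)  [load 23/36]
  5 → cabin 2  [load 25/36]
  8 → cabin 2  [load 33/36]
  6 → cabin 3  [load 31/36]
  28 → cabin 5 (new)  [load 28/36]
  21 → cabin 6 (new)  [load 21/36]
6 cabins opened.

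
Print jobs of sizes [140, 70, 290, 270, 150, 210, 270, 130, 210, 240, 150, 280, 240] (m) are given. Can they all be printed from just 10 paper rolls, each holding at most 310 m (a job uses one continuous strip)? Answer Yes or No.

Yes

A valid assignment using 10 paper rolls:
  roll 1: 290 = 290
  roll 2: 280 = 280
  roll 3: 270 = 270
  roll 4: 270 = 270
  roll 5: 240 + 70 = 310
  roll 6: 240 = 240
  roll 7: 210 = 210
  roll 8: 210 = 210
  roll 9: 150 + 150 = 300
  roll 10: 140 + 130 = 270
Every load is within 310 m, so 10 paper rolls suffice.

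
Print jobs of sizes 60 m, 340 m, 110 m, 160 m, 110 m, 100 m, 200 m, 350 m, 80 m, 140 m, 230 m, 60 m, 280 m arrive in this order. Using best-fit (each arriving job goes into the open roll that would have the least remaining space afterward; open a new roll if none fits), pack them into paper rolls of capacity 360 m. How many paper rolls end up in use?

7

  60 → roll 1 (new)  [load 60/360]
  340 → roll 2 (new)  [load 340/360]
  110 → roll 1  [load 170/360]
  160 → roll 1  [load 330/360]
  110 → roll 3 (new)  [load 110/360]
  100 → roll 3  [load 210/360]
  200 → roll 4 (new)  [load 200/360]
  350 → roll 5 (new)  [load 350/360]
  80 → roll 3  [load 290/360]
  140 → roll 4  [load 340/360]
  230 → roll 6 (new)  [load 230/360]
  60 → roll 3  [load 350/360]
  280 → roll 7 (new)  [load 280/360]
7 paper rolls opened.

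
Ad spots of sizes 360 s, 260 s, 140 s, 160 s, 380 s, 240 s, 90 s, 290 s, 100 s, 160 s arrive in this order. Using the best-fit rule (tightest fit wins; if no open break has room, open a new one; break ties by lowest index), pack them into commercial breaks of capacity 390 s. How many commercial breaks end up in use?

  360 → break 1 (new)  [load 360/390]
  260 → break 2 (new)  [load 260/390]
  140 → break 3 (new)  [load 140/390]
  160 → break 3  [load 300/390]
  380 → break 4 (new)  [load 380/390]
  240 → break 5 (new)  [load 240/390]
  90 → break 3  [load 390/390]
  290 → break 6 (new)  [load 290/390]
  100 → break 6  [load 390/390]
  160 → break 7 (new)  [load 160/390]
7 commercial breaks opened.

7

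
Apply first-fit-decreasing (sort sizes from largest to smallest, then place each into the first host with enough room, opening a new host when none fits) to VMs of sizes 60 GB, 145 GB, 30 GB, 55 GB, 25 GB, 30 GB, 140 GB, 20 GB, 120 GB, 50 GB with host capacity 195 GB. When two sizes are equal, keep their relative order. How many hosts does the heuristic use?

4

Sorted descending: 145, 140, 120, 60, 55, 50, 30, 30, 25, 20.
  145 → host 1 (new)  [load 145/195]
  140 → host 2 (new)  [load 140/195]
  120 → host 3 (new)  [load 120/195]
  60 → host 3  [load 180/195]
  55 → host 2  [load 195/195]
  50 → host 1  [load 195/195]
  30 → host 4 (new)  [load 30/195]
  30 → host 4  [load 60/195]
  25 → host 4  [load 85/195]
  20 → host 4  [load 105/195]
4 hosts opened.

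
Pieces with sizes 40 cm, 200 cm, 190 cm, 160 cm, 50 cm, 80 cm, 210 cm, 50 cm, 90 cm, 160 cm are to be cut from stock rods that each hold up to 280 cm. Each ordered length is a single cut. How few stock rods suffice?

Total = 210 + 200 + 190 + 160 + 160 + 90 + 80 + 50 + 50 + 40 = 1230 cm.
Lower bound: ⌈1230/280⌉ = 5 stock rods.
A packing using 5 stock rods:
  stock rod 1: 210 + 50 = 260
  stock rod 2: 200 + 80 = 280
  stock rod 3: 190 + 90 = 280
  stock rod 4: 160 + 50 + 40 = 250
  stock rod 5: 160 = 160
This matches the lower bound, so 5 is optimal.

5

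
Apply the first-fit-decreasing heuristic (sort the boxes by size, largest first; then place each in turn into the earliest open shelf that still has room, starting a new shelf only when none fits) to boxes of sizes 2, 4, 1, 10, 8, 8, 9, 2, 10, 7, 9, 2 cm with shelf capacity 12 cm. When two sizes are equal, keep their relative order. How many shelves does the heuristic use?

Sorted descending: 10, 10, 9, 9, 8, 8, 7, 4, 2, 2, 2, 1.
  10 → shelf 1 (new)  [load 10/12]
  10 → shelf 2 (new)  [load 10/12]
  9 → shelf 3 (new)  [load 9/12]
  9 → shelf 4 (new)  [load 9/12]
  8 → shelf 5 (new)  [load 8/12]
  8 → shelf 6 (new)  [load 8/12]
  7 → shelf 7 (new)  [load 7/12]
  4 → shelf 5  [load 12/12]
  2 → shelf 1  [load 12/12]
  2 → shelf 2  [load 12/12]
  2 → shelf 3  [load 11/12]
  1 → shelf 3  [load 12/12]
7 shelves opened.

7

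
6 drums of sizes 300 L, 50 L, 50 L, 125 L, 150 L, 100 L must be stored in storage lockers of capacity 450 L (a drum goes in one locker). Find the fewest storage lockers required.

Total = 300 + 150 + 125 + 100 + 50 + 50 = 775 L.
Lower bound: ⌈775/450⌉ = 2 storage lockers.
A packing using 2 storage lockers:
  locker 1: 300 + 150 = 450
  locker 2: 125 + 100 + 50 + 50 = 325
This matches the lower bound, so 2 is optimal.

2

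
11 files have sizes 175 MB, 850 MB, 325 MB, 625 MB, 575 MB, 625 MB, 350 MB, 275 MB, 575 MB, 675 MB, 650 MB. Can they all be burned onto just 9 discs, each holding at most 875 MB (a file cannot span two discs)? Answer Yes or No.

Yes

A valid assignment using 8 discs:
  disc 1: 850 = 850
  disc 2: 675 + 175 = 850
  disc 3: 650 = 650
  disc 4: 625 = 625
  disc 5: 625 = 625
  disc 6: 575 + 275 = 850
  disc 7: 575 = 575
  disc 8: 350 + 325 = 675
That uses only 8 ≤ 9, so 9 discs are enough.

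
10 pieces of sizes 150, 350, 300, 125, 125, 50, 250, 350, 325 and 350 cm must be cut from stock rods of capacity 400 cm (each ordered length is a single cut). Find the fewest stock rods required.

7

Total = 350 + 350 + 350 + 325 + 300 + 250 + 150 + 125 + 125 + 50 = 2375 cm.
Lower bound: ⌈2375/400⌉ = 6 stock rods.
A packing using 7 stock rods:
  stock rod 1: 350 + 50 = 400
  stock rod 2: 350 = 350
  stock rod 3: 350 = 350
  stock rod 4: 325 = 325
  stock rod 5: 300 = 300
  stock rod 6: 250 + 150 = 400
  stock rod 7: 125 + 125 = 250
No arrangement into 6 stock rods stays within capacity, so 7 is optimal.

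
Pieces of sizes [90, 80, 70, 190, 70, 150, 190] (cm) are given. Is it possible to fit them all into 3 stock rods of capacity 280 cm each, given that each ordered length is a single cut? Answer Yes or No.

No

Total = 840 cm; ⌈840/280⌉ = 3.
The bound of 3 does not rule out 3, but exhaustive search shows no assignment into 3 stock rods of capacity 280 cm exists — the minimum is 4.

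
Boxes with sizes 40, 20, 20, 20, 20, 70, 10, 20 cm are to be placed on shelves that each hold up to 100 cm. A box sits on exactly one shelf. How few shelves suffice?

Total = 70 + 40 + 20 + 20 + 20 + 20 + 20 + 10 = 220 cm.
Lower bound: ⌈220/100⌉ = 3 shelves.
A packing using 3 shelves:
  shelf 1: 70 + 20 + 10 = 100
  shelf 2: 40 + 20 + 20 + 20 = 100
  shelf 3: 20 = 20
This matches the lower bound, so 3 is optimal.

3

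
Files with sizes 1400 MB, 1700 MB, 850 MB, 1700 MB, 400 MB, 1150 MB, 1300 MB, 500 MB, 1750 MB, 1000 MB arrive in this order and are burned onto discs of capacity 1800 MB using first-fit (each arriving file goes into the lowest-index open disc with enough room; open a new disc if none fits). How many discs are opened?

8

  1400 → disc 1 (new)  [load 1400/1800]
  1700 → disc 2 (new)  [load 1700/1800]
  850 → disc 3 (new)  [load 850/1800]
  1700 → disc 4 (new)  [load 1700/1800]
  400 → disc 1  [load 1800/1800]
  1150 → disc 5 (new)  [load 1150/1800]
  1300 → disc 6 (new)  [load 1300/1800]
  500 → disc 3  [load 1350/1800]
  1750 → disc 7 (new)  [load 1750/1800]
  1000 → disc 8 (new)  [load 1000/1800]
8 discs opened.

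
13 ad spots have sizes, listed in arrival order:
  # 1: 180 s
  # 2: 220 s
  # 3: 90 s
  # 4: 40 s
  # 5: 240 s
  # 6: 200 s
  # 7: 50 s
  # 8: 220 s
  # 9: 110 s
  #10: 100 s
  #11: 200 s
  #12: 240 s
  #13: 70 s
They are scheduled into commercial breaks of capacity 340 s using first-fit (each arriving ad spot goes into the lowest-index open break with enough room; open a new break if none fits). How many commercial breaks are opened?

7

  180 → break 1 (new)  [load 180/340]
  220 → break 2 (new)  [load 220/340]
  90 → break 1  [load 270/340]
  40 → break 1  [load 310/340]
  240 → break 3 (new)  [load 240/340]
  200 → break 4 (new)  [load 200/340]
  50 → break 2  [load 270/340]
  220 → break 5 (new)  [load 220/340]
  110 → break 4  [load 310/340]
  100 → break 3  [load 340/340]
  200 → break 6 (new)  [load 200/340]
  240 → break 7 (new)  [load 240/340]
  70 → break 2  [load 340/340]
7 commercial breaks opened.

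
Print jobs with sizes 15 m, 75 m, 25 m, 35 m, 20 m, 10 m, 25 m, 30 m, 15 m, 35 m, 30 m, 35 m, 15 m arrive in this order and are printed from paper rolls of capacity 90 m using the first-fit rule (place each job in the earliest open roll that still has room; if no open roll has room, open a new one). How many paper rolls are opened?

  15 → roll 1 (new)  [load 15/90]
  75 → roll 1  [load 90/90]
  25 → roll 2 (new)  [load 25/90]
  35 → roll 2  [load 60/90]
  20 → roll 2  [load 80/90]
  10 → roll 2  [load 90/90]
  25 → roll 3 (new)  [load 25/90]
  30 → roll 3  [load 55/90]
  15 → roll 3  [load 70/90]
  35 → roll 4 (new)  [load 35/90]
  30 → roll 4  [load 65/90]
  35 → roll 5 (new)  [load 35/90]
  15 → roll 3  [load 85/90]
5 paper rolls opened.

5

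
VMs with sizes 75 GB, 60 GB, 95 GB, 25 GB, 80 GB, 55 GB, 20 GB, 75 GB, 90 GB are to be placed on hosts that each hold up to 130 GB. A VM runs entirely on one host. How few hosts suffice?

6

Total = 95 + 90 + 80 + 75 + 75 + 60 + 55 + 25 + 20 = 575 GB.
Lower bound: ⌈575/130⌉ = 5 hosts.
A packing using 6 hosts:
  host 1: 95 + 25 = 120
  host 2: 90 + 20 = 110
  host 3: 80 = 80
  host 4: 75 + 55 = 130
  host 5: 75 = 75
  host 6: 60 = 60
No arrangement into 5 hosts stays within capacity, so 6 is optimal.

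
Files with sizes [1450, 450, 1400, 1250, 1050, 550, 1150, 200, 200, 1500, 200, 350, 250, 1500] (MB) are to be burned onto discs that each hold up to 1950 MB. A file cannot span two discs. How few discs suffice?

7

Total = 1500 + 1500 + 1450 + 1400 + 1250 + 1150 + 1050 + 550 + 450 + 350 + 250 + 200 + 200 + 200 = 11500 MB.
Lower bound: ⌈11500/1950⌉ = 6 discs.
Also, 7 files each exceed 975 MB, and no two of those can share a disc, so at least 7 discs are needed.
A packing using 7 discs:
  disc 1: 1500 + 450 = 1950
  disc 2: 1500 + 350 = 1850
  disc 3: 1450 + 250 + 200 = 1900
  disc 4: 1400 + 550 = 1950
  disc 5: 1250 + 200 + 200 = 1650
  disc 6: 1150 = 1150
  disc 7: 1050 = 1050
This matches the lower bound, so 7 is optimal.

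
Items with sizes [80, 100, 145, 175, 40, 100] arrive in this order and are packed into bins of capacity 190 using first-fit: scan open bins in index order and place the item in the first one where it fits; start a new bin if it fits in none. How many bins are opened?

  80 → bin 1 (new)  [load 80/190]
  100 → bin 1  [load 180/190]
  145 → bin 2 (new)  [load 145/190]
  175 → bin 3 (new)  [load 175/190]
  40 → bin 2  [load 185/190]
  100 → bin 4 (new)  [load 100/190]
4 bins opened.

4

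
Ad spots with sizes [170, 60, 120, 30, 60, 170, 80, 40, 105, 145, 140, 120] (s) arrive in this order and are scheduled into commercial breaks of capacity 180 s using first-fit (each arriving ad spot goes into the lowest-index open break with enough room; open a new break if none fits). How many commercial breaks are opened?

  170 → break 1 (new)  [load 170/180]
  60 → break 2 (new)  [load 60/180]
  120 → break 2  [load 180/180]
  30 → break 3 (new)  [load 30/180]
  60 → break 3  [load 90/180]
  170 → break 4 (new)  [load 170/180]
  80 → break 3  [load 170/180]
  40 → break 5 (new)  [load 40/180]
  105 → break 5  [load 145/180]
  145 → break 6 (new)  [load 145/180]
  140 → break 7 (new)  [load 140/180]
  120 → break 8 (new)  [load 120/180]
8 commercial breaks opened.

8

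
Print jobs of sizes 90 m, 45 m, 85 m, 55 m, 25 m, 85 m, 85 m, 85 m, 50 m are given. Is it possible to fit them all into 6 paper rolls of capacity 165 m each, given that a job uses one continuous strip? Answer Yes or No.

Yes

A valid assignment using 5 paper rolls:
  roll 1: 90 + 55 = 145
  roll 2: 85 + 50 + 25 = 160
  roll 3: 85 + 45 = 130
  roll 4: 85 = 85
  roll 5: 85 = 85
That uses only 5 ≤ 6, so 6 paper rolls are enough.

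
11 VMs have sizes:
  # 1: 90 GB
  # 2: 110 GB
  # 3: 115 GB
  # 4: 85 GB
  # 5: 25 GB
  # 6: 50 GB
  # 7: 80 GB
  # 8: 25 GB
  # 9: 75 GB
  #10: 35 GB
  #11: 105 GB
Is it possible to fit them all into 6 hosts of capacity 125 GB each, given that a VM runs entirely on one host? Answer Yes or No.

Total = 795 GB; ⌈795/125⌉ = 7.
At least 7 hosts are required, but only 6 are allowed.

No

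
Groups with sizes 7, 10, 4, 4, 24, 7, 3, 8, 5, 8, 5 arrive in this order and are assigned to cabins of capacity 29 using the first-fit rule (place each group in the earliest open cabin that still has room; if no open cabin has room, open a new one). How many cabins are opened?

  7 → cabin 1 (new)  [load 7/29]
  10 → cabin 1  [load 17/29]
  4 → cabin 1  [load 21/29]
  4 → cabin 1  [load 25/29]
  24 → cabin 2 (new)  [load 24/29]
  7 → cabin 3 (new)  [load 7/29]
  3 → cabin 1  [load 28/29]
  8 → cabin 3  [load 15/29]
  5 → cabin 2  [load 29/29]
  8 → cabin 3  [load 23/29]
  5 → cabin 3  [load 28/29]
3 cabins opened.

3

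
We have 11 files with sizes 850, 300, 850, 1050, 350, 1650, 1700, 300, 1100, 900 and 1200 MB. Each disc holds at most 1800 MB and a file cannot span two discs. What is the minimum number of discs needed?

Total = 1700 + 1650 + 1200 + 1100 + 1050 + 900 + 850 + 850 + 350 + 300 + 300 = 10250 MB.
Lower bound: ⌈10250/1800⌉ = 6 discs.
A packing using 7 discs:
  disc 1: 1700 = 1700
  disc 2: 1650 = 1650
  disc 3: 1200 + 350 = 1550
  disc 4: 1100 + 300 + 300 = 1700
  disc 5: 1050 = 1050
  disc 6: 900 + 850 = 1750
  disc 7: 850 = 850
No arrangement into 6 discs stays within capacity, so 7 is optimal.

7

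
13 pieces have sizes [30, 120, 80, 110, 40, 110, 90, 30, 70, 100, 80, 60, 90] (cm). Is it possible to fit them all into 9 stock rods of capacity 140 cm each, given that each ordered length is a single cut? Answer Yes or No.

Yes

A valid assignment using 9 stock rods:
  stock rod 1: 120 = 120
  stock rod 2: 110 + 30 = 140
  stock rod 3: 110 + 30 = 140
  stock rod 4: 100 + 40 = 140
  stock rod 5: 90 = 90
  stock rod 6: 90 = 90
  stock rod 7: 80 + 60 = 140
  stock rod 8: 80 = 80
  stock rod 9: 70 = 70
Every load is within 140 cm, so 9 stock rods suffice.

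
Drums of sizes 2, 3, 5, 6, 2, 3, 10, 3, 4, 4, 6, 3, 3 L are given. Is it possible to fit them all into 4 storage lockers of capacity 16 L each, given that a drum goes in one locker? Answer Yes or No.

Yes

A valid assignment using 4 storage lockers:
  locker 1: 10 + 6 = 16
  locker 2: 6 + 5 + 4 = 15
  locker 3: 4 + 3 + 3 + 3 + 3 = 16
  locker 4: 3 + 2 + 2 = 7
Every load is within 16 L, so 4 storage lockers suffice.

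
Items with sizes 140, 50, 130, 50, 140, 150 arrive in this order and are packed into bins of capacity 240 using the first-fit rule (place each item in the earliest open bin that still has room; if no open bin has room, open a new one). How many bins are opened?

4

  140 → bin 1 (new)  [load 140/240]
  50 → bin 1  [load 190/240]
  130 → bin 2 (new)  [load 130/240]
  50 → bin 1  [load 240/240]
  140 → bin 3 (new)  [load 140/240]
  150 → bin 4 (new)  [load 150/240]
4 bins opened.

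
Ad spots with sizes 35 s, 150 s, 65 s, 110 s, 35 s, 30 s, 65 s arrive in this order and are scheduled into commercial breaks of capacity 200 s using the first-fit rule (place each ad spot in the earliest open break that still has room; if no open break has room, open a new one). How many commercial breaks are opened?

3

  35 → break 1 (new)  [load 35/200]
  150 → break 1  [load 185/200]
  65 → break 2 (new)  [load 65/200]
  110 → break 2  [load 175/200]
  35 → break 3 (new)  [load 35/200]
  30 → break 3  [load 65/200]
  65 → break 3  [load 130/200]
3 commercial breaks opened.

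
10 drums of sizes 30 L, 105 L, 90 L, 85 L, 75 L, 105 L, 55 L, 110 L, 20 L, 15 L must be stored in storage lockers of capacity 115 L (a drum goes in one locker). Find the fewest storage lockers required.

7

Total = 110 + 105 + 105 + 90 + 85 + 75 + 55 + 30 + 20 + 15 = 690 L.
Lower bound: ⌈690/115⌉ = 6 storage lockers.
A packing using 7 storage lockers:
  locker 1: 110 = 110
  locker 2: 105 = 105
  locker 3: 105 = 105
  locker 4: 90 + 20 = 110
  locker 5: 85 + 30 = 115
  locker 6: 75 + 15 = 90
  locker 7: 55 = 55
No arrangement into 6 storage lockers stays within capacity, so 7 is optimal.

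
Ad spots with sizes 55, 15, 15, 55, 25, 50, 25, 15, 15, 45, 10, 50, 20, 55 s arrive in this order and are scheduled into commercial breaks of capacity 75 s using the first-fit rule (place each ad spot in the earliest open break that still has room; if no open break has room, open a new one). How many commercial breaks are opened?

7

  55 → break 1 (new)  [load 55/75]
  15 → break 1  [load 70/75]
  15 → break 2 (new)  [load 15/75]
  55 → break 2  [load 70/75]
  25 → break 3 (new)  [load 25/75]
  50 → break 3  [load 75/75]
  25 → break 4 (new)  [load 25/75]
  15 → break 4  [load 40/75]
  15 → break 4  [load 55/75]
  45 → break 5 (new)  [load 45/75]
  10 → break 4  [load 65/75]
  50 → break 6 (new)  [load 50/75]
  20 → break 5  [load 65/75]
  55 → break 7 (new)  [load 55/75]
7 commercial breaks opened.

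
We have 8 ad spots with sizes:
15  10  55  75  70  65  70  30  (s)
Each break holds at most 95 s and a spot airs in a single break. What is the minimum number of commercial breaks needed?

5

Total = 75 + 70 + 70 + 65 + 55 + 30 + 15 + 10 = 390 s.
Lower bound: ⌈390/95⌉ = 5 commercial breaks.
A packing using 5 commercial breaks:
  break 1: 75 + 15 = 90
  break 2: 70 + 10 = 80
  break 3: 70 = 70
  break 4: 65 + 30 = 95
  break 5: 55 = 55
This matches the lower bound, so 5 is optimal.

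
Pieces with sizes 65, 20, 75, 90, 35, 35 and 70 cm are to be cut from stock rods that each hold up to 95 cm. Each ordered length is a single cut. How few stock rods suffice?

Total = 90 + 75 + 70 + 65 + 35 + 35 + 20 = 390 cm.
Lower bound: ⌈390/95⌉ = 5 stock rods.
A packing using 5 stock rods:
  stock rod 1: 90 = 90
  stock rod 2: 75 + 20 = 95
  stock rod 3: 70 = 70
  stock rod 4: 65 = 65
  stock rod 5: 35 + 35 = 70
This matches the lower bound, so 5 is optimal.

5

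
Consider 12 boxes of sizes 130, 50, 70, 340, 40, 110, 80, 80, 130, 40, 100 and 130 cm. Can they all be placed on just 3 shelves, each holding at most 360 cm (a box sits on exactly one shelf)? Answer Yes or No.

No

Total = 1300 cm; ⌈1300/360⌉ = 4.
At least 4 shelves are required, but only 3 are allowed.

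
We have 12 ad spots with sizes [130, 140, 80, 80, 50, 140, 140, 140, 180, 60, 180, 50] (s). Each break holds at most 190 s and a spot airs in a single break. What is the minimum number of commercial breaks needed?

8

Total = 180 + 180 + 140 + 140 + 140 + 140 + 130 + 80 + 80 + 60 + 50 + 50 = 1370 s.
Lower bound: ⌈1370/190⌉ = 8 commercial breaks.
A packing using 8 commercial breaks:
  break 1: 180 = 180
  break 2: 180 = 180
  break 3: 140 + 50 = 190
  break 4: 140 + 50 = 190
  break 5: 140 = 140
  break 6: 140 = 140
  break 7: 130 + 60 = 190
  break 8: 80 + 80 = 160
This matches the lower bound, so 8 is optimal.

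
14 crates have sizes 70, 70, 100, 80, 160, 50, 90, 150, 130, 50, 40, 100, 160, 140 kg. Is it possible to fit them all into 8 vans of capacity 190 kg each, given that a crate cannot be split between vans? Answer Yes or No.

A valid assignment using 8 vans:
  van 1: 160 = 160
  van 2: 160 = 160
  van 3: 150 + 40 = 190
  van 4: 140 + 50 = 190
  van 5: 130 + 50 = 180
  van 6: 100 + 90 = 190
  van 7: 100 + 80 = 180
  van 8: 70 + 70 = 140
Every load is within 190 kg, so 8 vans suffice.

Yes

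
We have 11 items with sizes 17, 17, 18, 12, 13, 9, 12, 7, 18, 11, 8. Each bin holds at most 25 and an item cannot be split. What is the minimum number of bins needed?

7

Total = 18 + 18 + 17 + 17 + 13 + 12 + 12 + 11 + 9 + 8 + 7 = 142.
Lower bound: ⌈142/25⌉ = 6 bins.
A packing using 7 bins:
  bin 1: 18 + 7 = 25
  bin 2: 18 = 18
  bin 3: 17 + 8 = 25
  bin 4: 17 = 17
  bin 5: 13 + 12 = 25
  bin 6: 12 + 11 = 23
  bin 7: 9 = 9
No arrangement into 6 bins stays within capacity, so 7 is optimal.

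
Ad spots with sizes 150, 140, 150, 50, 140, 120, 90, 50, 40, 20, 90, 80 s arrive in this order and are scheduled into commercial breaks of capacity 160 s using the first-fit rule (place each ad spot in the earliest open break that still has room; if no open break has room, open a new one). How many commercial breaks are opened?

  150 → break 1 (new)  [load 150/160]
  140 → break 2 (new)  [load 140/160]
  150 → break 3 (new)  [load 150/160]
  50 → break 4 (new)  [load 50/160]
  140 → break 5 (new)  [load 140/160]
  120 → break 6 (new)  [load 120/160]
  90 → break 4  [load 140/160]
  50 → break 7 (new)  [load 50/160]
  40 → break 6  [load 160/160]
  20 → break 2  [load 160/160]
  90 → break 7  [load 140/160]
  80 → break 8 (new)  [load 80/160]
8 commercial breaks opened.

8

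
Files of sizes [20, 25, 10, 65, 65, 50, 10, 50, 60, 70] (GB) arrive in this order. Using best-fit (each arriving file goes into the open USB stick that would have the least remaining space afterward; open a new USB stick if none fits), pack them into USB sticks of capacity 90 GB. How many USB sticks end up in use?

  20 → USB stick 1 (new)  [load 20/90]
  25 → USB stick 1  [load 45/90]
  10 → USB stick 1  [load 55/90]
  65 → USB stick 2 (new)  [load 65/90]
  65 → USB stick 3 (new)  [load 65/90]
  50 → USB stick 4 (new)  [load 50/90]
  10 → USB stick 2  [load 75/90]
  50 → USB stick 5 (new)  [load 50/90]
  60 → USB stick 6 (new)  [load 60/90]
  70 → USB stick 7 (new)  [load 70/90]
7 USB sticks opened.

7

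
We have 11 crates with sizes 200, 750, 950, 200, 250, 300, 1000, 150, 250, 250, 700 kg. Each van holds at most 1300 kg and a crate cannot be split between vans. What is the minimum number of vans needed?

Total = 1000 + 950 + 750 + 700 + 300 + 250 + 250 + 250 + 200 + 200 + 150 = 5000 kg.
Lower bound: ⌈5000/1300⌉ = 4 vans.
A packing using 4 vans:
  van 1: 1000 + 300 = 1300
  van 2: 950 + 250 = 1200
  van 3: 750 + 250 + 250 = 1250
  van 4: 700 + 200 + 200 + 150 = 1250
This matches the lower bound, so 4 is optimal.

4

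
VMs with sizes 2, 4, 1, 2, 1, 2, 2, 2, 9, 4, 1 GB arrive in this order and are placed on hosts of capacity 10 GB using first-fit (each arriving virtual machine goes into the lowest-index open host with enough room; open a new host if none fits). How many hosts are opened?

3

  2 → host 1 (new)  [load 2/10]
  4 → host 1  [load 6/10]
  1 → host 1  [load 7/10]
  2 → host 1  [load 9/10]
  1 → host 1  [load 10/10]
  2 → host 2 (new)  [load 2/10]
  2 → host 2  [load 4/10]
  2 → host 2  [load 6/10]
  9 → host 3 (new)  [load 9/10]
  4 → host 2  [load 10/10]
  1 → host 3  [load 10/10]
3 hosts opened.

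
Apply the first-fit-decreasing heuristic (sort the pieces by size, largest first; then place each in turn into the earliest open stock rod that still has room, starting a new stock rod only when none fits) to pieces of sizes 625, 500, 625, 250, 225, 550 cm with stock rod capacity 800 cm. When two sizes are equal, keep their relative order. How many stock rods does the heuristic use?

Sorted descending: 625, 625, 550, 500, 250, 225.
  625 → stock rod 1 (new)  [load 625/800]
  625 → stock rod 2 (new)  [load 625/800]
  550 → stock rod 3 (new)  [load 550/800]
  500 → stock rod 4 (new)  [load 500/800]
  250 → stock rod 3  [load 800/800]
  225 → stock rod 4  [load 725/800]
4 stock rods opened.

4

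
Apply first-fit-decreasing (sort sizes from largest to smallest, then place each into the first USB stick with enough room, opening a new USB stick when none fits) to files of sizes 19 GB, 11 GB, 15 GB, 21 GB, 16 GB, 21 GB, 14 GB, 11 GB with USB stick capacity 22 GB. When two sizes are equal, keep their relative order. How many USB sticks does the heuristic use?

7

Sorted descending: 21, 21, 19, 16, 15, 14, 11, 11.
  21 → USB stick 1 (new)  [load 21/22]
  21 → USB stick 2 (new)  [load 21/22]
  19 → USB stick 3 (new)  [load 19/22]
  16 → USB stick 4 (new)  [load 16/22]
  15 → USB stick 5 (new)  [load 15/22]
  14 → USB stick 6 (new)  [load 14/22]
  11 → USB stick 7 (new)  [load 11/22]
  11 → USB stick 7  [load 22/22]
7 USB sticks opened.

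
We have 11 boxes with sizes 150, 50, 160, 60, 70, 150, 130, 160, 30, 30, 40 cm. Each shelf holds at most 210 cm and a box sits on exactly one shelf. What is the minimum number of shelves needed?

5

Total = 160 + 160 + 150 + 150 + 130 + 70 + 60 + 50 + 40 + 30 + 30 = 1030 cm.
Lower bound: ⌈1030/210⌉ = 5 shelves.
A packing using 5 shelves:
  shelf 1: 160 + 50 = 210
  shelf 2: 160 + 40 = 200
  shelf 3: 150 + 60 = 210
  shelf 4: 150 + 30 + 30 = 210
  shelf 5: 130 + 70 = 200
This matches the lower bound, so 5 is optimal.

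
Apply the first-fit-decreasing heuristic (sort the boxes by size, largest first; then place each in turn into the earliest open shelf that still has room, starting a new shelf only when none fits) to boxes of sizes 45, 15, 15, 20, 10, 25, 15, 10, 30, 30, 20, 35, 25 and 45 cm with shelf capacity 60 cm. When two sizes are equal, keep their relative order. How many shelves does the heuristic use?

6

Sorted descending: 45, 45, 35, 30, 30, 25, 25, 20, 20, 15, 15, 15, 10, 10.
  45 → shelf 1 (new)  [load 45/60]
  45 → shelf 2 (new)  [load 45/60]
  35 → shelf 3 (new)  [load 35/60]
  30 → shelf 4 (new)  [load 30/60]
  30 → shelf 4  [load 60/60]
  25 → shelf 3  [load 60/60]
  25 → shelf 5 (new)  [load 25/60]
  20 → shelf 5  [load 45/60]
  20 → shelf 6 (new)  [load 20/60]
  15 → shelf 1  [load 60/60]
  15 → shelf 2  [load 60/60]
  15 → shelf 5  [load 60/60]
  10 → shelf 6  [load 30/60]
  10 → shelf 6  [load 40/60]
6 shelves opened.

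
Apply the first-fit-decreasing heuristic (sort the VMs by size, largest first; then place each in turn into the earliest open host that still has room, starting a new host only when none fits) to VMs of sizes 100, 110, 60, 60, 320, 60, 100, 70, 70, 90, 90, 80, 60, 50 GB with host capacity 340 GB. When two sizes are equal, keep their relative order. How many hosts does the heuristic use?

Sorted descending: 320, 110, 100, 100, 90, 90, 80, 70, 70, 60, 60, 60, 60, 50.
  320 → host 1 (new)  [load 320/340]
  110 → host 2 (new)  [load 110/340]
  100 → host 2  [load 210/340]
  100 → host 2  [load 310/340]
  90 → host 3 (new)  [load 90/340]
  90 → host 3  [load 180/340]
  80 → host 3  [load 260/340]
  70 → host 3  [load 330/340]
  70 → host 4 (new)  [load 70/340]
  60 → host 4  [load 130/340]
  60 → host 4  [load 190/340]
  60 → host 4  [load 250/340]
  60 → host 4  [load 310/340]
  50 → host 5 (new)  [load 50/340]
5 hosts opened.

5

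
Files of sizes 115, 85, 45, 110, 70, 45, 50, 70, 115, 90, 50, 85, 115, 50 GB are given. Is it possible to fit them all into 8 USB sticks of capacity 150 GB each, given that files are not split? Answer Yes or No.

Total = 1095 GB; ⌈1095/150⌉ = 8.
The bound of 8 does not rule out 8, but exhaustive search shows no assignment into 8 USB sticks of capacity 150 GB exists — the minimum is 9.

No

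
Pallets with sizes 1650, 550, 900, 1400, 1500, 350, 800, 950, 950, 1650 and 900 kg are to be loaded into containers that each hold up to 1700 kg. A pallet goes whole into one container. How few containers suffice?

Total = 1650 + 1650 + 1500 + 1400 + 950 + 950 + 900 + 900 + 800 + 550 + 350 = 11600 kg.
Lower bound: ⌈11600/1700⌉ = 7 containers.
Also, 8 pallets each exceed 850 kg, and no two of those can share a container, so at least 8 containers are needed.
A packing using 8 containers:
  container 1: 1650 = 1650
  container 2: 1650 = 1650
  container 3: 1500 = 1500
  container 4: 1400 = 1400
  container 5: 950 + 550 = 1500
  container 6: 950 + 350 = 1300
  container 7: 900 + 800 = 1700
  container 8: 900 = 900
This matches the lower bound, so 8 is optimal.

8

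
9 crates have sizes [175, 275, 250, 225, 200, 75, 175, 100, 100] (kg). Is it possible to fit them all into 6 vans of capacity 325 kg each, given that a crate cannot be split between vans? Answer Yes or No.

A valid assignment using 6 vans:
  van 1: 275 = 275
  van 2: 250 + 75 = 325
  van 3: 225 + 100 = 325
  van 4: 200 + 100 = 300
  van 5: 175 = 175
  van 6: 175 = 175
Every load is within 325 kg, so 6 vans suffice.

Yes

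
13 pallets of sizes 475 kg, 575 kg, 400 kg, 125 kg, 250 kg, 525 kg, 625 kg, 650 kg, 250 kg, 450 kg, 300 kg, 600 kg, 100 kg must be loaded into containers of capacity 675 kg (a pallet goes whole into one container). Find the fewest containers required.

9

Total = 650 + 625 + 600 + 575 + 525 + 475 + 450 + 400 + 300 + 250 + 250 + 125 + 100 = 5325 kg.
Lower bound: ⌈5325/675⌉ = 8 containers.
A packing using 9 containers:
  container 1: 650 = 650
  container 2: 625 = 625
  container 3: 600 = 600
  container 4: 575 + 100 = 675
  container 5: 525 + 125 = 650
  container 6: 475 = 475
  container 7: 450 = 450
  container 8: 400 + 250 = 650
  container 9: 300 + 250 = 550
No arrangement into 8 containers stays within capacity, so 9 is optimal.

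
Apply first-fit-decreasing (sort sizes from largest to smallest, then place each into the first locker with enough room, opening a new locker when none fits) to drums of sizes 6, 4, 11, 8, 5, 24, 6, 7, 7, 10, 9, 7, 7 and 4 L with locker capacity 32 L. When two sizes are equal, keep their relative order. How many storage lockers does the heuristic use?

4

Sorted descending: 24, 11, 10, 9, 8, 7, 7, 7, 7, 6, 6, 5, 4, 4.
  24 → locker 1 (new)  [load 24/32]
  11 → locker 2 (new)  [load 11/32]
  10 → locker 2  [load 21/32]
  9 → locker 2  [load 30/32]
  8 → locker 1  [load 32/32]
  7 → locker 3 (new)  [load 7/32]
  7 → locker 3  [load 14/32]
  7 → locker 3  [load 21/32]
  7 → locker 3  [load 28/32]
  6 → locker 4 (new)  [load 6/32]
  6 → locker 4  [load 12/32]
  5 → locker 4  [load 17/32]
  4 → locker 3  [load 32/32]
  4 → locker 4  [load 21/32]
4 storage lockers opened.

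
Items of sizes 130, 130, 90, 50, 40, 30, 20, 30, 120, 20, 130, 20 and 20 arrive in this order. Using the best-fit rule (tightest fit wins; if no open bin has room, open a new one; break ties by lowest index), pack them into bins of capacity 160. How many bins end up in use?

  130 → bin 1 (new)  [load 130/160]
  130 → bin 2 (new)  [load 130/160]
  90 → bin 3 (new)  [load 90/160]
  50 → bin 3  [load 140/160]
  40 → bin 4 (new)  [load 40/160]
  30 → bin 1  [load 160/160]
  20 → bin 3  [load 160/160]
  30 → bin 2  [load 160/160]
  120 → bin 4  [load 160/160]
  20 → bin 5 (new)  [load 20/160]
  130 → bin 5  [load 150/160]
  20 → bin 6 (new)  [load 20/160]
  20 → bin 6  [load 40/160]
6 bins opened.

6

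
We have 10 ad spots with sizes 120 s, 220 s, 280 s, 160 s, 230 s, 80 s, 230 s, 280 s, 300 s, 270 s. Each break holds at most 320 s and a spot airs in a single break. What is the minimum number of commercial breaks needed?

Total = 300 + 280 + 280 + 270 + 230 + 230 + 220 + 160 + 120 + 80 = 2170 s.
Lower bound: ⌈2170/320⌉ = 7 commercial breaks.
A packing using 8 commercial breaks:
  break 1: 300 = 300
  break 2: 280 = 280
  break 3: 280 = 280
  break 4: 270 = 270
  break 5: 230 + 80 = 310
  break 6: 230 = 230
  break 7: 220 = 220
  break 8: 160 + 120 = 280
No arrangement into 7 commercial breaks stays within capacity, so 8 is optimal.

8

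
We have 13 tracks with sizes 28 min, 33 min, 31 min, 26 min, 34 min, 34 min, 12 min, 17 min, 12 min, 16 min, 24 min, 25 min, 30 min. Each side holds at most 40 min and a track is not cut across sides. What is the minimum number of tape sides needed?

Total = 34 + 34 + 33 + 31 + 30 + 28 + 26 + 25 + 24 + 17 + 16 + 12 + 12 = 322 min.
Lower bound: ⌈322/40⌉ = 9 tape sides.
A packing using 10 tape sides:
  side 1: 34 = 34
  side 2: 34 = 34
  side 3: 33 = 33
  side 4: 31 = 31
  side 5: 30 = 30
  side 6: 28 + 12 = 40
  side 7: 26 + 12 = 38
  side 8: 25 = 25
  side 9: 24 + 16 = 40
  side 10: 17 = 17
No arrangement into 9 tape sides stays within capacity, so 10 is optimal.

10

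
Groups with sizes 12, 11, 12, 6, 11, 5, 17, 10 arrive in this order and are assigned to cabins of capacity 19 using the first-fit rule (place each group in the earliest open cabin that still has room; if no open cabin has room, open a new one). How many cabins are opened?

6

  12 → cabin 1 (new)  [load 12/19]
  11 → cabin 2 (new)  [load 11/19]
  12 → cabin 3 (new)  [load 12/19]
  6 → cabin 1  [load 18/19]
  11 → cabin 4 (new)  [load 11/19]
  5 → cabin 2  [load 16/19]
  17 → cabin 5 (new)  [load 17/19]
  10 → cabin 6 (new)  [load 10/19]
6 cabins opened.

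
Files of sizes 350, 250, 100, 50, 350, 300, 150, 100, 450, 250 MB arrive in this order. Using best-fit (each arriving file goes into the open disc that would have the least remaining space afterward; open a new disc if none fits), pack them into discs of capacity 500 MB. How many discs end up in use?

  350 → disc 1 (new)  [load 350/500]
  250 → disc 2 (new)  [load 250/500]
  100 → disc 1  [load 450/500]
  50 → disc 1  [load 500/500]
  350 → disc 3 (new)  [load 350/500]
  300 → disc 4 (new)  [load 300/500]
  150 → disc 3  [load 500/500]
  100 → disc 4  [load 400/500]
  450 → disc 5 (new)  [load 450/500]
  250 → disc 2  [load 500/500]
5 discs opened.

5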